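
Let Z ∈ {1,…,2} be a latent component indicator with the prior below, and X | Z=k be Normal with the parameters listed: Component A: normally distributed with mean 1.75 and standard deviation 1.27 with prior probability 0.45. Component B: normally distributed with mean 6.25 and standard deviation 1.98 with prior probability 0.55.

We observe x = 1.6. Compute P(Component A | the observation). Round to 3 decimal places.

0.952

By Bayes' theorem, P(k | x) = P(Z=k) f_k(x) / Σ_j P(Z=j) f_j(x).
Component likelihoods at x = 1.6:
  f_A = (1/(1.27·√(2π)))·exp(−(1.6−1.75)²/(2·1.27²)) = 0.314128·exp(-0.00698) = 0.311944
  f_B = (1/(1.98·√(2π)))·exp(−(1.6−6.25)²/(2·1.98²)) = 0.201486·exp(-2.75769) = 0.0127819
Weight by the priors:
  P(Z=A)·f_A = 0.45 × 0.311944 = 0.140375
  P(Z=B)·f_B = 0.55 × 0.0127819 = 0.00703004
Evidence: 0.140375 + 0.00703004 = 0.147405
P(Component A | 1.6) = 0.140375 / 0.147405 ≈ 0.952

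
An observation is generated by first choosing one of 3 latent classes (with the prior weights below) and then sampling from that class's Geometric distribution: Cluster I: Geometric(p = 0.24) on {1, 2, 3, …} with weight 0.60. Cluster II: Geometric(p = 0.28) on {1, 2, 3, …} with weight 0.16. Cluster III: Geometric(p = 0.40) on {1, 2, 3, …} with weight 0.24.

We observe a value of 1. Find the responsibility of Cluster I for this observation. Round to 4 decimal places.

Apply Bayes' rule: the posterior for each component is proportional to its prior times its likelihood at x.
Evaluate each component's likelihood at the observed value:
  f_I = 0.24·(1−0.24)^0 = 0.24·1 = 0.24
  f_II = 0.28·(1−0.28)^0 = 0.28·1 = 0.28
  f_III = 0.40·(1−0.40)^0 = 0.40·1 = 0.4
Multiply by the mixture weights:
  π_I·f_I = 0.60 × 0.24 = 0.144
  π_II·f_II = 0.16 × 0.28 = 0.0448
  π_III·f_III = 0.24 × 0.4 = 0.096
Denominator: 0.144 + 0.0448 + 0.096 = 0.2848
So the posterior for Cluster I is 0.144 / 0.2848 ≈ 0.5056.

0.5056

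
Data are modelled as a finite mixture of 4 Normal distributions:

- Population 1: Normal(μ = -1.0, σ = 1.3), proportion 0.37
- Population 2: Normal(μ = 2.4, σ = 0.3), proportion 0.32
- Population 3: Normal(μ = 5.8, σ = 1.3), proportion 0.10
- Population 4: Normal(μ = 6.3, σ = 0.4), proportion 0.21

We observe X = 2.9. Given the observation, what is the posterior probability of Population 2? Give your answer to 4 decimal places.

The responsibility of component k is π_k f_k(x) divided by Σ_j π_j f_j(x).
Evaluate each component's likelihood at the observed value:
  p_1 = 0.00340911
  p_2 = 0.33159
  p_3 = 0.02549
  p_4 = 2.04156e-16
Multiply by the mixture weights:
  π_1·p_1 = 0.37 × 0.00340911 = 0.00126137
  π_2·p_2 = 0.32 × 0.33159 = 0.106109
  π_3·p_3 = 0.10 × 0.02549 = 0.002549
  π_4·p_4 = 0.21 × 2.04156e-16 = 4.28727e-17
Evidence: 0.00126137 + 0.106109 + 0.002549 + 4.28727e-17 = 0.109919
Responsibility of Population 2: 0.106109 / 0.109919 ≈ 0.9653

0.9653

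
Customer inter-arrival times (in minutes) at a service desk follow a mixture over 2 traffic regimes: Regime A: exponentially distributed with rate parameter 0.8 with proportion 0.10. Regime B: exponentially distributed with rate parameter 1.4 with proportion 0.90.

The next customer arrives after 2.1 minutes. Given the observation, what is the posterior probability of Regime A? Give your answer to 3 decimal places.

0.183

By Bayes' theorem, P(k | x) = π_k f_k(x) / Σ_j π_j f_j(x).
Component likelihoods at x = 2.1 minutes:
  p_A = 0.149099
  p_B = 0.074012
Multiply by the mixture weights:
  π_A·p_A = 0.10 × 0.149099 = 0.0149099
  π_B·p_B = 0.90 × 0.074012 = 0.0666108
Evidence: 0.0149099 + 0.0666108 = 0.0815207
Responsibility of Regime A: 0.0149099 / 0.0815207 ≈ 0.183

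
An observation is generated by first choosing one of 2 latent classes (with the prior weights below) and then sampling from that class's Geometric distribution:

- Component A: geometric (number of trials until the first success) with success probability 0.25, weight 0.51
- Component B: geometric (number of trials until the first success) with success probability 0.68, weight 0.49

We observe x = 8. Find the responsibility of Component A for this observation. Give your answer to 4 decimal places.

0.9933

Posterior ∝ prior × likelihood, so P(k | x) ∝ π_k f_k(x); normalise over all components.
Evaluate each component's likelihood at the observed value:
  L_A = 0.033371
  L_B = 0.000233646
Multiply by the mixture weights:
  π_A·L_A = 0.51 × 0.033371 = 0.0170192
  π_B·L_B = 0.49 × 0.000233646 = 0.000114487
Evidence: 0.0170192 + 0.000114487 = 0.0171337
So the posterior for Component A is 0.0170192 / 0.0171337 ≈ 0.9933.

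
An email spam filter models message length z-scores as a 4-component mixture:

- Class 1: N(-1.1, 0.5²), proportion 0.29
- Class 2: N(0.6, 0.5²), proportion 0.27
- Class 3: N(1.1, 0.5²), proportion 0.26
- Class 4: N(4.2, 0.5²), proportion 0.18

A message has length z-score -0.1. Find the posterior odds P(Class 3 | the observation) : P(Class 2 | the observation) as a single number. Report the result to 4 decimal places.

0.1440

Posterior odds = (P(Z=i) f_i(x)) / (P(Z=j) f_j(x)); the normalising sum cancels.
Evaluate each component's likelihood at the observed value:
  L_1 = 0.107982
  L_2 = 0.299455
  L_3 = 0.0447891
  L_4 = 6.94593e-17
Odds = (0.26/0.27) × (0.0447891/0.299455) = 0.962963 × 0.149569 ≈ 0.1440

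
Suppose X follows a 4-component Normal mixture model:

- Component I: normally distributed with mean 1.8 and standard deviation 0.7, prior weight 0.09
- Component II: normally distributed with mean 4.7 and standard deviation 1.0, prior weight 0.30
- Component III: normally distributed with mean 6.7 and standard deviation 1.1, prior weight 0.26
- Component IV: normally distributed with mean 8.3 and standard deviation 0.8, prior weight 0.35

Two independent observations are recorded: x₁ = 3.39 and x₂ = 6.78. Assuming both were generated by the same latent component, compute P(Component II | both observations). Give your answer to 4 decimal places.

Posterior ∝ prior × likelihood, so P(k | x) ∝ w_k f_k(x); normalise over all components.
Since both observations come from the same component, the likelihood for component k is f_k(x₁)·f_k(x₂).
  f_I = [0.0431982] × [5.8254e-12] = 2.51646e-13
  f_II = [0.169147] × [0.0458611] = 0.00775725
  f_III = [0.0039204] × [0.361717] = 0.00141807
  f_IV = [3.29702e-09] × [0.0820198] = 2.7042e-10
Weight by the priors:
  w_I·f_I = 0.09 × 2.51646e-13 = 2.26482e-14
  w_II·f_II = 0.30 × 0.00775725 = 0.00232718
  w_III·f_III = 0.26 × 0.00141807 = 0.000368699
  w_IV·f_IV = 0.35 × 2.7042e-10 = 9.46472e-11
Marginal: 2.26482e-14 + 0.00232718 + 0.000368699 + 9.46472e-11 = 0.00269587
P(Component II | x₁, x₂) = 0.00232718 / 0.00269587 ≈ 0.8632

0.8632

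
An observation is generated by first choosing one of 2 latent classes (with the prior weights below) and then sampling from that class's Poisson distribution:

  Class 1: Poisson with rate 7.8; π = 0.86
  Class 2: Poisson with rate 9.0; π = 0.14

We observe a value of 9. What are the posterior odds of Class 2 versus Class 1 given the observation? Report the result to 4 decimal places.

Posterior odds = (w_i f_i(x)) / (w_j f_j(x)); the normalising sum cancels.
Evaluate each component's likelihood at the observed value:
  p_1 = 0.120668
  p_2 = 0.131756
Odds = (0.14/0.86) × (0.131756/0.120668) = 0.162791 × 1.09189 ≈ 0.1777

0.1777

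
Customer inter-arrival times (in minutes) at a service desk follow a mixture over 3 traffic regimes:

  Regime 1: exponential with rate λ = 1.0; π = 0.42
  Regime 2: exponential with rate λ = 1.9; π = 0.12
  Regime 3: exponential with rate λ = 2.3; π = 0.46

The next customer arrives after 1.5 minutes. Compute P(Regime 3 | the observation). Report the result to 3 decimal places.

Apply Bayes' rule: the posterior for each component is proportional to its prior times its likelihood at x.
Evaluate each component's likelihood at the observed value:
  L_1 = 1.0·e^(−1.0·1.5) = 1.0·e^(−1.5000) = 0.22313
  L_2 = 1.9·e^(−1.9·1.5) = 1.9·e^(−2.8500) = 0.109904
  L_3 = 2.3·e^(−2.3·1.5) = 2.3·e^(−3.4500) = 0.073015
Unnormalised posteriors:
  w_1·L_1 = 0.42 × 0.22313 = 0.0937147
  w_2·L_2 = 0.12 × 0.109904 = 0.0131885
  w_3·L_3 = 0.46 × 0.073015 = 0.0335869
Denominator: 0.0937147 + 0.0131885 + 0.0335869 = 0.14049
P(Regime 3 | x) ≈ 0.239

0.239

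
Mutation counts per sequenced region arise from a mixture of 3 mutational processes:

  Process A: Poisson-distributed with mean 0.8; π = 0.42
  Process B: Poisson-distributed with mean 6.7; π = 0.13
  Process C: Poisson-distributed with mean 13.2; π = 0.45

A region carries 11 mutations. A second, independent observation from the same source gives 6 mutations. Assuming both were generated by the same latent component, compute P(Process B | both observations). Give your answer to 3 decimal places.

0.557

Posterior ∝ prior × likelihood, so P(k | x) ∝ P(Z=k) f_k(x); normalise over all components.
Since both observations come from the same component, the likelihood for component k is f_k(x₁)·f_k(x₂).
  L_A = [e^(−0.8)·0.8^11/11! = 9.66938e-10] × [0.000163596] = 1.58187e-13
  L_B = [e^(−6.7)·6.7^11/11! = 0.0376612] × [0.154648] = 0.00582421
  L_C = [e^(−13.2)·13.2^11/11! = 0.0982812] × [0.0135964] = 0.00133627
Prior × likelihood for each component:
  P(Z=A)·L_A = 0.42 × 1.58187e-13 = 6.64385e-14
  P(Z=B)·L_B = 0.13 × 0.00582421 = 0.000757148
  P(Z=C)·L_C = 0.45 × 0.00133627 = 0.000601322
Marginal: 6.64385e-14 + 0.000757148 + 0.000601322 = 0.00135847
So the posterior for Process B is 0.000757148 / 0.00135847 ≈ 0.557.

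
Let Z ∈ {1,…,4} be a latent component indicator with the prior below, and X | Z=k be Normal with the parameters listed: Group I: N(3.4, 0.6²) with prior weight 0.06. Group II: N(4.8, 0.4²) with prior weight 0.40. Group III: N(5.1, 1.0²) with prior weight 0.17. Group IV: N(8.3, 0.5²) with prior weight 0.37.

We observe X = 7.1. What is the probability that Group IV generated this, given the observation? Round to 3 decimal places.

Posterior ∝ prior × likelihood, so P(k | x) ∝ w_k f_k(x); normalise over all components.
Component likelihoods at x = 7.1:
  p_I = 3.67394e-09
  p_II = 6.59811e-08
  p_III = 0.053991
  p_IV = 0.0447891
Prior × likelihood for each component:
  w_I·p_I = 0.06 × 3.67394e-09 = 2.20436e-10
  w_II·p_II = 0.40 × 6.59811e-08 = 2.63924e-08
  w_III·p_III = 0.17 × 0.053991 = 0.00917846
  w_IV·p_IV = 0.37 × 0.0447891 = 0.016572
Evidence: 2.20436e-10 + 2.63924e-08 + 0.00917846 + 0.016572 = 0.0257504
P(Group IV | the observation) ≈ 0.644

0.644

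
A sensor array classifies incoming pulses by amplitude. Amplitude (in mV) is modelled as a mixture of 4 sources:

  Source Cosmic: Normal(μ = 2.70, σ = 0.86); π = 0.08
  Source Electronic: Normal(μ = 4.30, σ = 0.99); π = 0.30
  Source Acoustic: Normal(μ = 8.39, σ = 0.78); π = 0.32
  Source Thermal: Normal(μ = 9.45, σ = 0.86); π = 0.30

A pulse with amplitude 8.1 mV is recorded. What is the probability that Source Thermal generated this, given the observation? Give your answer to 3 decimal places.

The responsibility of component k is P(Z=k) f_k(x) divided by Σ_j P(Z=j) f_j(x).
Evaluate each component's likelihood at the observed value:
  L_Cosmic = 1.27353e-09
  L_Electronic = 0.000254685
  L_Acoustic = 0.477308
  L_Thermal = 0.135308
Weight by the priors:
  P(Z=Cosmic)·L_Cosmic = 0.08 × 1.27353e-09 = 1.01882e-10
  P(Z=Electronic)·L_Electronic = 0.30 × 0.000254685 = 7.64055e-05
  P(Z=Acoustic)·L_Acoustic = 0.32 × 0.477308 = 0.152739
  P(Z=Thermal)·L_Thermal = 0.30 × 0.135308 = 0.0405924
Evidence: 1.01882e-10 + 7.64055e-05 + 0.152739 + 0.0405924 = 0.193407
P(Source Thermal | the observation) ≈ 0.210

0.210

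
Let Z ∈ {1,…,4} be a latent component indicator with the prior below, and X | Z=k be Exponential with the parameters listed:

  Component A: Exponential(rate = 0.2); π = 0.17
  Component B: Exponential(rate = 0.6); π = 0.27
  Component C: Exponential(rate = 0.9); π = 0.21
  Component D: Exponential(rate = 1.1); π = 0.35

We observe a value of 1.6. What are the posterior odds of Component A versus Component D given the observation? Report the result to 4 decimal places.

Only the two components matter; the odds are (π_i f_i(x)) / (π_j f_j(x)).
Evaluate each component's likelihood at the observed value:
  p_A = 0.14523
  p_B = 0.229736
  p_C = 0.213235
  p_D = 0.189249
Odds = (0.17/0.35) × (0.14523/0.189249) = 0.485714 × 0.767399 ≈ 0.3727

0.3727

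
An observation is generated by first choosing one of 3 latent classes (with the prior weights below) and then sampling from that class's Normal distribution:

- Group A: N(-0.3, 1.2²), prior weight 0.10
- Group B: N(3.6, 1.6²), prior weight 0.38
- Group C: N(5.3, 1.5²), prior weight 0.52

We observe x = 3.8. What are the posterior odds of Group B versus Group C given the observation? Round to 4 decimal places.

1.1207

Only the two components matter; the odds are (π_i f_i(x)) / (π_j f_j(x)).
Evaluate each component's likelihood at the observed value:
  p_A = (1/(1.2·√(2π)))·exp(−(3.8−-0.3)²/(2·1.2²)) = 0.332452·exp(-5.83681) = 0.000970144
  p_B = (1/(1.6·√(2π)))·exp(−(3.8−3.6)²/(2·1.6²)) = 0.249339·exp(-0.00781) = 0.247399
  p_C = (1/(1.5·√(2π)))·exp(−(3.8−5.3)²/(2·1.5²)) = 0.265962·exp(-0.50000) = 0.161314
0.0940115 / 0.0838832 ≈ 1.1207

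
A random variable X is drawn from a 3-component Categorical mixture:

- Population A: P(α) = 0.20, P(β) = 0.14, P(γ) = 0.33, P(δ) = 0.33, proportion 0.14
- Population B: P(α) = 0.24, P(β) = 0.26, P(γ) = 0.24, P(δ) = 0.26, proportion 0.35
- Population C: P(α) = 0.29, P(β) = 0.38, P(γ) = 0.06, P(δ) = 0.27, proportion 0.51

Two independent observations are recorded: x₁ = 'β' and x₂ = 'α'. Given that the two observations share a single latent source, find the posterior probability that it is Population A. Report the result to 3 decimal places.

0.048

Apply Bayes' rule: the posterior for each component is proportional to its prior times its likelihood at x.
Since both observations come from the same component, the likelihood for component k is f_k(x₁)·f_k(x₂).
  L_A = [P(β | comp) = 0.14] × [0.2] = 0.028
  L_B = [P(β | comp) = 0.26] × [0.24] = 0.0624
  L_C = [P(β | comp) = 0.38] × [0.29] = 0.1102
Multiply by the mixture weights:
  π_A·L_A = 0.14 × 0.028 = 0.00392
  π_B·L_B = 0.35 × 0.0624 = 0.02184
  π_C·L_C = 0.51 × 0.1102 = 0.056202
Sum: 0.00392 + 0.02184 + 0.056202 = 0.081962
P(Population A | data) ≈ 0.048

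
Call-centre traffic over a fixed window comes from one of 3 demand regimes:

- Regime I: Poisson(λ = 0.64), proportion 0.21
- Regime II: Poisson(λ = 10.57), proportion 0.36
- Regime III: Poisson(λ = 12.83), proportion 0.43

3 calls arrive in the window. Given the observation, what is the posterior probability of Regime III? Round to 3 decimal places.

0.057

By Bayes' theorem, P(k | x) = P(Z=k) f_k(x) / Σ_j P(Z=j) f_j(x).
Component likelihoods at x = 3 calls:
  f_I = e^(−0.64)·0.64^3/3! = 0.0230378
  f_II = e^(−10.57)·10.57^3/3! = 0.00505337
  f_III = e^(−12.83)·12.83^3/3! = 0.000943041
Multiply by the mixture weights:
  P(Z=I)·f_I = 0.21 × 0.0230378 = 0.00483793
  P(Z=II)·f_II = 0.36 × 0.00505337 = 0.00181921
  P(Z=III)·f_III = 0.43 × 0.000943041 = 0.000405508
Sum: 0.00483793 + 0.00181921 + 0.000405508 = 0.00706265
P(Regime III | x) = 0.000405508 / 0.00706265 ≈ 0.057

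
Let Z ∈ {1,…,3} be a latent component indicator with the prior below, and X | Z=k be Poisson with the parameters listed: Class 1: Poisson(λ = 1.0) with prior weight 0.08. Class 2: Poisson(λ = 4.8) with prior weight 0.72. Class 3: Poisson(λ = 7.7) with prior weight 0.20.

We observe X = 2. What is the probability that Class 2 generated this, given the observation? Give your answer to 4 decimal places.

By Bayes' theorem, P(k | x) = w_k f_k(x) / Σ_j w_j f_j(x).
Poisson probabilities:
  L_1 = 0.18394
  L_2 = 0.0948067
  L_3 = 0.0134241
Unnormalised posteriors:
  w_1·L_1 = 0.08 × 0.18394 = 0.0147152
  w_2·L_2 = 0.72 × 0.0948067 = 0.0682608
  w_3·L_3 = 0.20 × 0.0134241 = 0.00268481
Marginal: 0.0147152 + 0.0682608 + 0.00268481 = 0.0856608
P(Class 2 | data) ≈ 0.7969

0.7969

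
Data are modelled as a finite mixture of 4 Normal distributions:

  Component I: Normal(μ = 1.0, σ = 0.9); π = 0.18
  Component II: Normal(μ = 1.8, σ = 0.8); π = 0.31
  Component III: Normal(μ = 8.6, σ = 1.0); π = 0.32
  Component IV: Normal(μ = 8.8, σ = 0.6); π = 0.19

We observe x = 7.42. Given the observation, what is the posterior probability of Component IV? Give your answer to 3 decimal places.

0.124

The responsibility of component k is w_k f_k(x) divided by Σ_j w_j f_j(x).
Normal densities:
  p_I = 3.95595e-12
  p_II = 9.58226e-12
  p_III = 0.198863
  p_IV = 0.0472117
Multiply by the mixture weights:
  w_I·p_I = 0.18 × 3.95595e-12 = 7.12071e-13
  w_II·p_II = 0.31 × 9.58226e-12 = 2.9705e-12
  w_III·p_III = 0.32 × 0.198863 = 0.0636362
  w_IV·p_IV = 0.19 × 0.0472117 = 0.00897023
Normaliser: 7.12071e-13 + 2.9705e-12 + 0.0636362 + 0.00897023 = 0.0726064
So the posterior for Component IV is 0.00897023 / 0.0726064 ≈ 0.124.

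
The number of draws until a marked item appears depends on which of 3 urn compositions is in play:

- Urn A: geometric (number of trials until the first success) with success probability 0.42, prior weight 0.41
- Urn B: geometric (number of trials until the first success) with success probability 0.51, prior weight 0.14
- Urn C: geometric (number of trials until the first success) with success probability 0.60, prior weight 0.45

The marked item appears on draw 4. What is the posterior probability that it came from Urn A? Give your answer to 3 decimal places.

0.567

Posterior ∝ prior × likelihood, so P(k | x) ∝ w_k f_k(x); normalise over all components.
Evaluate each component's likelihood at the observed value:
  p_A = 0.081947
  p_B = 0.060001
  p_C = 0.0384
Prior × likelihood for each component:
  w_A·p_A = 0.41 × 0.081947 = 0.0335983
  w_B·p_B = 0.14 × 0.060001 = 0.00840014
  w_C·p_C = 0.45 × 0.0384 = 0.01728
Denominator: 0.0335983 + 0.00840014 + 0.01728 = 0.0592784
P(Urn A | x) ≈ 0.567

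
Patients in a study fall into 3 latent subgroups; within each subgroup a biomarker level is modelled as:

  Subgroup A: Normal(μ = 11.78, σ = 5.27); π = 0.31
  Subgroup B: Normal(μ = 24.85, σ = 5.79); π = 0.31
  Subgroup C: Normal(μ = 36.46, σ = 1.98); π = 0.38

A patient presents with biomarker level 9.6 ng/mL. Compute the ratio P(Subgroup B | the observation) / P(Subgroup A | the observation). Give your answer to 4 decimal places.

Since P(k|x) ∝ P(Z=k) f_k(x), the posterior odds are P(Z=i) f_i(x) / (P(Z=j) f_j(x)).
Evaluate each component's likelihood at the observed value:
  f_A = (1/(5.27·√(2π)))·exp(−(9.6−11.78)²/(2·5.27²)) = 0.075701·exp(-0.08556) = 0.0694931
  f_B = (1/(5.79·√(2π)))·exp(−(9.6−24.85)²/(2·5.79²)) = 0.068902·exp(-3.46859) = 0.00214706
  f_C = (1/(1.98·√(2π)))·exp(−(9.6−36.46)²/(2·1.98²)) = 0.201486·exp(-92.01352) = 2.20435e-41
0.000665587 / 0.0215429 ≈ 0.0309

0.0309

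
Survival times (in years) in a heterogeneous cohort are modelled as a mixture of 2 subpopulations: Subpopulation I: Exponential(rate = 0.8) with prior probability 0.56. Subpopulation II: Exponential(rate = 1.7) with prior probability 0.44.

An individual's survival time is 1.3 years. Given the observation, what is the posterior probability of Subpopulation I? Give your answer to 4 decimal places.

0.6587

The responsibility of component k is π_k f_k(x) divided by Σ_j π_j f_j(x).
Component likelihoods at x = 1.3 years:
  L_I = 0.8·e^(−0.8·1.3) = 0.8·e^(−1.0400) = 0.282764
  L_II = 1.7·e^(−1.7·1.3) = 1.7·e^(−2.2100) = 0.186491
Multiply by the mixture weights:
  π_I·L_I = 0.56 × 0.282764 = 0.158348
  π_II·L_II = 0.44 × 0.186491 = 0.0820561
Denominator: 0.158348 + 0.0820561 = 0.240404
Responsibility of Subpopulation I: 0.158348 / 0.240404 ≈ 0.6587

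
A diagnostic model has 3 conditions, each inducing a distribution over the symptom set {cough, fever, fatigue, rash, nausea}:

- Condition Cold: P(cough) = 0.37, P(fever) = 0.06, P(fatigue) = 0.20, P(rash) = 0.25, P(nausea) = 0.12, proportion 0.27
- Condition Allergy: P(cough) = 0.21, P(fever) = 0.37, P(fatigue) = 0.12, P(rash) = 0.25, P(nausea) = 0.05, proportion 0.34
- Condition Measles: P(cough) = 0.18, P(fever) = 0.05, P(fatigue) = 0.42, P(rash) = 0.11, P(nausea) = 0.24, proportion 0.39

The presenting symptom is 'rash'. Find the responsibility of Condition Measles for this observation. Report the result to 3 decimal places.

0.220

By Bayes' theorem, P(k | x) = π_k f_k(x) / Σ_j π_j f_j(x).
Categorical probabilities:
  p_Cold = P(rash | comp) = 0.25
  p_Allergy = P(rash | comp) = 0.25
  p_Measles = P(rash | comp) = 0.11
Unnormalised posteriors:
  π_Cold·p_Cold = 0.27 × 0.25 = 0.0675
  π_Allergy·p_Allergy = 0.34 × 0.25 = 0.085
  π_Measles·p_Measles = 0.39 × 0.11 = 0.0429
Marginal: 0.0675 + 0.085 + 0.0429 = 0.1954
P(Condition Measles | x) = 0.0429 / 0.1954 ≈ 0.220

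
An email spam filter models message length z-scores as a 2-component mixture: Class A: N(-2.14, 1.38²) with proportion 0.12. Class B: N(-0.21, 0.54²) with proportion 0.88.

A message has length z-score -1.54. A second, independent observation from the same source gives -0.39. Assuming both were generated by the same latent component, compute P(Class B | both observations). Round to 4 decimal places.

0.8428

The responsibility of component k is P(Z=k) f_k(x) divided by Σ_j P(Z=j) f_j(x).
Since both observations come from the same component, the likelihood for component k is f_k(x₁)·f_k(x₂).
  L_A = [(1/(1.38·√(2π)))·exp(−(-1.54−-2.14)²/(2·1.38²)) = 0.289089·exp(-0.09452) = 0.263016] × [0.12937] = 0.0340263
  L_B = [(1/(0.54·√(2π)))·exp(−(-1.54−-0.21)²/(2·0.54²)) = 0.738782·exp(-3.03309) = 0.0355845] × [0.698858] = 0.0248685
Unnormalised posteriors:
  P(Z=A)·L_A = 0.12 × 0.0340263 = 0.00408316
  P(Z=B)·L_B = 0.88 × 0.0248685 = 0.0218843
Marginal: 0.00408316 + 0.0218843 = 0.0259674
P(Class B | x) ≈ 0.8428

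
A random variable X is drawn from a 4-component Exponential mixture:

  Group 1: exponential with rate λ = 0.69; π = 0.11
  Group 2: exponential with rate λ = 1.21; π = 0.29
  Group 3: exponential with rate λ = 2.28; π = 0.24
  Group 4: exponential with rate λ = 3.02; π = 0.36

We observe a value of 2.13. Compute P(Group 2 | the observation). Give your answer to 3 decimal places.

0.532

Apply Bayes' rule: the posterior for each component is proportional to its prior times its likelihood at x.
Exponential densities:
  f_1 = 0.158696
  f_2 = 0.0919344
  f_3 = 0.0177348
  f_4 = 0.00485696
Weight by the priors:
  π_1·f_1 = 0.11 × 0.158696 = 0.0174566
  π_2·f_2 = 0.29 × 0.0919344 = 0.026661
  π_3·f_3 = 0.24 × 0.0177348 = 0.00425636
  π_4·f_4 = 0.36 × 0.00485696 = 0.0017485
Marginal: 0.0174566 + 0.026661 + 0.00425636 + 0.0017485 = 0.0501224
So the posterior for Group 2 is 0.026661 / 0.0501224 ≈ 0.532.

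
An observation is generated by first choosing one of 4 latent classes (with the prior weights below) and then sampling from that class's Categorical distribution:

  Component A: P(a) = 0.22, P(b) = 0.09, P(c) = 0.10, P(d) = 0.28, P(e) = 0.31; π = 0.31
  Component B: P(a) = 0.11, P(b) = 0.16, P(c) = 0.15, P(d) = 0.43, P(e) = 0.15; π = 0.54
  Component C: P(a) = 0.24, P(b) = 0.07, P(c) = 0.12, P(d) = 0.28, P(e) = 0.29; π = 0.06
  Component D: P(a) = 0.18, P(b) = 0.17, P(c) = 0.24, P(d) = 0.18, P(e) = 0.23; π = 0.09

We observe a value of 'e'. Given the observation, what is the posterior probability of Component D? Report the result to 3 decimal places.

The responsibility of component k is π_k f_k(x) divided by Σ_j π_j f_j(x).
Component likelihoods at x = 'e':
  p_A = P(e | comp) = 0.31
  p_B = P(e | comp) = 0.15
  p_C = P(e | comp) = 0.29
  p_D = P(e | comp) = 0.23
Prior × likelihood for each component:
  π_A·p_A = 0.31 × 0.31 = 0.0961
  π_B·p_B = 0.54 × 0.15 = 0.081
  π_C·p_C = 0.06 × 0.29 = 0.0174
  π_D·p_D = 0.09 × 0.23 = 0.0207
Denominator: 0.0961 + 0.081 + 0.0174 + 0.0207 = 0.2152
P(Component D | data) ≈ 0.096

0.096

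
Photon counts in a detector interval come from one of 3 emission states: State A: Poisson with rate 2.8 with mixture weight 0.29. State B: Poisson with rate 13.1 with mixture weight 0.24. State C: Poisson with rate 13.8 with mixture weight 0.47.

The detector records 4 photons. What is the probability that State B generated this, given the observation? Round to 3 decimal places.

By Bayes' theorem, P(k | x) = w_k f_k(x) / Σ_j w_j f_j(x).
Evaluate each component's likelihood at the observed value:
  L_A = 0.155739
  L_B = 0.00250967
  L_C = 0.00153476
Prior × likelihood for each component:
  w_A·L_A = 0.29 × 0.155739 = 0.0451642
  w_B·L_B = 0.24 × 0.00250967 = 0.00060232
  w_C·L_C = 0.47 × 0.00153476 = 0.000721338
Marginal: 0.0451642 + 0.00060232 + 0.000721338 = 0.0464879
P(State B | data) ≈ 0.013

0.013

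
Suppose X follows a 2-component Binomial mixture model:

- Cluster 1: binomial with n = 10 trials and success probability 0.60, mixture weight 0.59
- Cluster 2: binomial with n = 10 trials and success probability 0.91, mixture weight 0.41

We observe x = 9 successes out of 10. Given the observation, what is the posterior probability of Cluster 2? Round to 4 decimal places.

The responsibility of component k is w_k f_k(x) divided by Σ_j w_j f_j(x).
Binomial probabilities:
  L_1 = C(10,9)·0.60^9·0.40^1 = 10·0.0100777·0.4 = 0.0403108
  L_2 = C(10,9)·0.91^9·0.09^1 = 10·0.42793·0.09 = 0.385137
Unnormalised posteriors:
  w_1·L_1 = 0.59 × 0.0403108 = 0.0237834
  w_2·L_2 = 0.41 × 0.385137 = 0.157906
Denominator: 0.0237834 + 0.157906 = 0.181689
So the posterior for Cluster 2 is 0.157906 / 0.181689 ≈ 0.8691.

0.8691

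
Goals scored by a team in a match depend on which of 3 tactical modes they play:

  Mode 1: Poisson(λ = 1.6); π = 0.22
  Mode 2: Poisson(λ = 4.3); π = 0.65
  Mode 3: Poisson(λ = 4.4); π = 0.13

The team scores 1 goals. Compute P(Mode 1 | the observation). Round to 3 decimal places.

0.613

P(component k | x) = π_k·f_k(x) / marginal(x), where marginal(x) = Σ_j π_j·f_j(x).
Component likelihoods at x = 1 goals:
  p_1 = e^(−1.6)·1.6^1/1! = 0.323034
  p_2 = e^(−4.3)·4.3^1/1! = 0.0583448
  p_3 = e^(−4.4)·4.4^1/1! = 0.0540203
Prior × likelihood for each component:
  π_1·p_1 = 0.22 × 0.323034 = 0.0710676
  π_2·p_2 = 0.65 × 0.0583448 = 0.0379241
  π_3·p_3 = 0.13 × 0.0540203 = 0.00702264
Normaliser: 0.0710676 + 0.0379241 + 0.00702264 = 0.116014
P(Mode 1 | 1 goals) ≈ 0.613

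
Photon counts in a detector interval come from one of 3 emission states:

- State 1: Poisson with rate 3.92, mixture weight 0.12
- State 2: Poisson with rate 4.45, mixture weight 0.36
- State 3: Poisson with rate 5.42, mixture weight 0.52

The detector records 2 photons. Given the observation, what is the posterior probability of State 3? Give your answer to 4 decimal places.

0.3607

Apply Bayes' rule: the posterior for each component is proportional to its prior times its likelihood at x.
Evaluate each component's likelihood at the observed value:
  f_1 = 0.152443
  f_2 = 0.115632
  f_3 = 0.0650268
Unnormalised posteriors:
  π_1·f_1 = 0.12 × 0.152443 = 0.0182932
  π_2·f_2 = 0.36 × 0.115632 = 0.0416277
  π_3·f_3 = 0.52 × 0.0650268 = 0.0338139
Evidence: 0.0182932 + 0.0416277 + 0.0338139 = 0.0937348
P(State 3 | x) = 0.0338139 / 0.0937348 ≈ 0.3607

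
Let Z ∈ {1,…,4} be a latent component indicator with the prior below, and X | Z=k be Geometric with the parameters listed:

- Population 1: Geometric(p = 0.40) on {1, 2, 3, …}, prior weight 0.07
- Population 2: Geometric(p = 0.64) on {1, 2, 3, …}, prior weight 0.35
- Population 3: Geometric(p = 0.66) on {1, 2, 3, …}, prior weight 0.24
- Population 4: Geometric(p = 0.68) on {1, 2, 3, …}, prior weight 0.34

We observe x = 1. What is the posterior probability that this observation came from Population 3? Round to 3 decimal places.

0.247

Posterior ∝ prior × likelihood, so P(k | x) ∝ w_k f_k(x); normalise over all components.
Geometric probabilities:
  f_1 = 0.40·(1−0.40)^0 = 0.40·1 = 0.4
  f_2 = 0.64·(1−0.64)^0 = 0.64·1 = 0.64
  f_3 = 0.66·(1−0.66)^0 = 0.66·1 = 0.66
  f_4 = 0.68·(1−0.68)^0 = 0.68·1 = 0.68
Weight by the priors:
  w_1·f_1 = 0.07 × 0.4 = 0.028
  w_2·f_2 = 0.35 × 0.64 = 0.224
  w_3·f_3 = 0.24 × 0.66 = 0.1584
  w_4·f_4 = 0.34 × 0.68 = 0.2312
Normaliser: 0.028 + 0.224 + 0.1584 + 0.2312 = 0.6416
P(Population 3 | the observation) ≈ 0.247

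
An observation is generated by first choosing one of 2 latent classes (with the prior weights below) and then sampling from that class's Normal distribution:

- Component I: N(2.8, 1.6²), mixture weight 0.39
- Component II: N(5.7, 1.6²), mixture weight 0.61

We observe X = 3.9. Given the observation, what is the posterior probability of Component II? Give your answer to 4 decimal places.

By Bayes' theorem, P(k | x) = π_k f_k(x) / Σ_j π_j f_j(x).
Component likelihoods at x = 3.9:
  L_I = (1/(1.6·√(2π)))·exp(−(3.9−2.8)²/(2·1.6²)) = 0.249339·exp(-0.23633) = 0.196858
  L_II = (1/(1.6·√(2π)))·exp(−(3.9−5.7)²/(2·1.6²)) = 0.249339·exp(-0.63281) = 0.132423
Multiply by the mixture weights:
  π_I·L_I = 0.39 × 0.196858 = 0.0767748
  π_II·L_II = 0.61 × 0.132423 = 0.080778
Marginal: 0.0767748 + 0.080778 = 0.157553
Responsibility of Component II: 0.080778 / 0.157553 ≈ 0.5127

0.5127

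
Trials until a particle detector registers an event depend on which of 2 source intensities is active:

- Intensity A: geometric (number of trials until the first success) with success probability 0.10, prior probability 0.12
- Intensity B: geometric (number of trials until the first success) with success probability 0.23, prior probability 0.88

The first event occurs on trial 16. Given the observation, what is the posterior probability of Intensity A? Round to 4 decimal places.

0.3810

Apply Bayes' rule: the posterior for each component is proportional to its prior times its likelihood at x.
Geometric probabilities:
  L_A = 0.10·(1−0.10)^15 = 0.10·0.205891 = 0.0205891
  L_B = 0.23·(1−0.23)^15 = 0.23·0.0198317 = 0.0045613
Unnormalised posteriors:
  π_A·L_A = 0.12 × 0.0205891 = 0.00247069
  π_B·L_B = 0.88 × 0.0045613 = 0.00401394
Sum: 0.00247069 + 0.00401394 = 0.00648464
So the posterior for Intensity A is 0.00247069 / 0.00648464 ≈ 0.3810.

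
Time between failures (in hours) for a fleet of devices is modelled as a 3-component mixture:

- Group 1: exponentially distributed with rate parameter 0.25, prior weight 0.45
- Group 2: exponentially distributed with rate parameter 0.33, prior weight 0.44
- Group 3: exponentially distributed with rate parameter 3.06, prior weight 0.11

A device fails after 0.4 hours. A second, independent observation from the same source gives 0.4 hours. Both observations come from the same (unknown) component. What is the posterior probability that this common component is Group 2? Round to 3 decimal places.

0.247

By Bayes' theorem, P(k | x) = w_k f_k(x) / Σ_j w_j f_j(x).
Since both observations come from the same component, the likelihood for component k is f_k(x₁)·f_k(x₂).
  p_1 = [0.25·e^(−0.25·0.4) = 0.25·e^(−0.1000) = 0.226209] × [0.226209] = 0.0511707
  p_2 = [0.33·e^(−0.33·0.4) = 0.33·e^(−0.1320) = 0.289193] × [0.289193] = 0.0836323
  p_3 = [3.06·e^(−3.06·0.4) = 3.06·e^(−1.2240) = 0.899798] × [0.899798] = 0.809636
Prior × likelihood for each component:
  w_1·p_1 = 0.45 × 0.0511707 = 0.0230268
  w_2·p_2 = 0.44 × 0.0836323 = 0.0367982
  w_3·p_3 = 0.11 × 0.809636 = 0.08906
Normaliser: 0.0230268 + 0.0367982 + 0.08906 = 0.148885
So the posterior for Group 2 is 0.0367982 / 0.148885 ≈ 0.247.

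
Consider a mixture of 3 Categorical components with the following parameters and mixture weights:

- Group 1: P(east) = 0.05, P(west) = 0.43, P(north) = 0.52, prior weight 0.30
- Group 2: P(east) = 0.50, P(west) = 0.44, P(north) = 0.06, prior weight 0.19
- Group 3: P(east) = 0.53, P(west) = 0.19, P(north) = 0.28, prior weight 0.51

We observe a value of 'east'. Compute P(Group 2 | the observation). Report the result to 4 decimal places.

0.2498

Apply Bayes' rule: the posterior for each component is proportional to its prior times its likelihood at x.
Categorical probabilities:
  p_1 = P(east | comp) = 0.05
  p_2 = P(east | comp) = 0.50
  p_3 = P(east | comp) = 0.53
Unnormalised posteriors:
  P(Z=1)·p_1 = 0.30 × 0.05 = 0.015
  P(Z=2)·p_2 = 0.19 × 0.5 = 0.095
  P(Z=3)·p_3 = 0.51 × 0.53 = 0.2703
Marginal: 0.015 + 0.095 + 0.2703 = 0.3803
P(Group 2 | the observation) = 0.095 / 0.3803 ≈ 0.2498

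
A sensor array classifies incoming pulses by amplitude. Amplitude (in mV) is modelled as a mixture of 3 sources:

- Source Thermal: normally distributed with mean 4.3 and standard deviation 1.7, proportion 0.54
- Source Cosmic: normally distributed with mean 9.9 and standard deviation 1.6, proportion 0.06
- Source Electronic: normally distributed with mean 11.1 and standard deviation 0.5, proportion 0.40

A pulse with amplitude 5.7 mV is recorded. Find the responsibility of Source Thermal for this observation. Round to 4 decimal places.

Posterior ∝ prior × likelihood, so P(k | x) ∝ π_k f_k(x); normalise over all components.
Evaluate each component's likelihood at the observed value:
  L_Thermal = 0.167183
  L_Cosmic = 0.00795261
  L_Electronic = 3.74874e-26
Multiply by the mixture weights:
  π_Thermal·L_Thermal = 0.54 × 0.167183 = 0.0902787
  π_Cosmic·L_Cosmic = 0.06 × 0.00795261 = 0.000477157
  π_Electronic·L_Electronic = 0.40 × 3.74874e-26 = 1.4995e-26
Marginal: 0.0902787 + 0.000477157 + 1.4995e-26 = 0.0907559
P(Source Thermal | data) = 0.0902787 / 0.0907559 ≈ 0.9947

0.9947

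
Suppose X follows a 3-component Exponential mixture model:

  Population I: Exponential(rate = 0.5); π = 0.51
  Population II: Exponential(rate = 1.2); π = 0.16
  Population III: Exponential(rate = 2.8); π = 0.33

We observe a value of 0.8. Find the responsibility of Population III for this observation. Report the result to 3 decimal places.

The responsibility of component k is π_k f_k(x) divided by Σ_j π_j f_j(x).
Evaluate each component's likelihood at the observed value:
  f_I = 0.5·e^(−0.5·0.8) = 0.5·e^(−0.4000) = 0.33516
  f_II = 1.2·e^(−1.2·0.8) = 1.2·e^(−0.9600) = 0.459471
  f_III = 2.8·e^(−2.8·0.8) = 2.8·e^(−2.2400) = 0.298084
Prior × likelihood for each component:
  π_I·f_I = 0.51 × 0.33516 = 0.170932
  π_II·f_II = 0.16 × 0.459471 = 0.0735154
  π_III·f_III = 0.33 × 0.298084 = 0.0983677
Sum: 0.170932 + 0.0735154 + 0.0983677 = 0.342815
P(Population III | 0.8) ≈ 0.287

0.287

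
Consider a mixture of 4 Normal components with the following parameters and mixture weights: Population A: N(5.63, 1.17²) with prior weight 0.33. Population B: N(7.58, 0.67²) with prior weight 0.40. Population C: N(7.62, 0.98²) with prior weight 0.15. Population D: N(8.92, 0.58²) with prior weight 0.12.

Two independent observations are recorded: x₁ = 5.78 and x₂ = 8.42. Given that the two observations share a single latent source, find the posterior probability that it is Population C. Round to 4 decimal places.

0.4352

By Bayes' theorem, P(k | x) = π_k f_k(x) / Σ_j π_j f_j(x).
Since both observations come from the same component, the likelihood for component k is f_k(x₁)·f_k(x₂).
  f_A = [(1/(1.17·√(2π)))·exp(−(5.78−5.63)²/(2·1.17²)) = 0.340976·exp(-0.00822) = 0.338186] × [0.0198582] = 0.00671576
  f_B = [(1/(0.67·√(2π)))·exp(−(5.78−7.58)²/(2·0.67²)) = 0.595436·exp(-3.60882) = 0.0161266] × [0.27134] = 0.00437581
  f_C = [(1/(0.98·√(2π)))·exp(−(5.78−7.62)²/(2·0.98²)) = 0.407084·exp(-1.76260) = 0.0698549] × [0.291729] = 0.0203787
  f_D = [(1/(0.58·√(2π)))·exp(−(5.78−8.92)²/(2·0.58²)) = 0.687832·exp(-14.65458) = 2.97221e-07] × [0.474358] = 1.40989e-07
Unnormalised posteriors:
  π_A·f_A = 0.33 × 0.00671576 = 0.0022162
  π_B·f_B = 0.40 × 0.00437581 = 0.00175032
  π_C·f_C = 0.15 × 0.0203787 = 0.0030568
  π_D·f_D = 0.12 × 1.40989e-07 = 1.69187e-08
Normaliser: 0.0022162 + 0.00175032 + 0.0030568 + 1.69187e-08 = 0.00702335
So the posterior for Population C is 0.0030568 / 0.00702335 ≈ 0.4352.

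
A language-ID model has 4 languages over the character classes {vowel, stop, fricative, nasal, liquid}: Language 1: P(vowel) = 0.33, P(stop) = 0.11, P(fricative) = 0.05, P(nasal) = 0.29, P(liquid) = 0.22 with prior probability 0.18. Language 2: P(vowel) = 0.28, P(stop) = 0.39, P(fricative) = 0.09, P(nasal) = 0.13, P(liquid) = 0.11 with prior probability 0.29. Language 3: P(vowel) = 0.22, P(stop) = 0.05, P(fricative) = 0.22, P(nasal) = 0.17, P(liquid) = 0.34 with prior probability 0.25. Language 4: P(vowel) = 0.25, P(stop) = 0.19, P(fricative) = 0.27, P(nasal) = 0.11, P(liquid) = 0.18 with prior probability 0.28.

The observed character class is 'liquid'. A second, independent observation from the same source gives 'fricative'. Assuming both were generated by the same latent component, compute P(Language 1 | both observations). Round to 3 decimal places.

0.053

Apply Bayes' rule: the posterior for each component is proportional to its prior times its likelihood at x.
Since both observations come from the same component, the likelihood for component k is f_k(x₁)·f_k(x₂).
  p_1 = [0.22] × [0.05] = 0.011
  p_2 = [0.11] × [0.09] = 0.0099
  p_3 = [0.34] × [0.22] = 0.0748
  p_4 = [0.18] × [0.27] = 0.0486
Prior × likelihood for each component:
  π_1·p_1 = 0.18 × 0.011 = 0.00198
  π_2·p_2 = 0.29 × 0.0099 = 0.002871
  π_3·p_3 = 0.25 × 0.0748 = 0.0187
  π_4·p_4 = 0.28 × 0.0486 = 0.013608
Normaliser: 0.00198 + 0.002871 + 0.0187 + 0.013608 = 0.037159
Responsibility of Language 1: 0.00198 / 0.037159 ≈ 0.053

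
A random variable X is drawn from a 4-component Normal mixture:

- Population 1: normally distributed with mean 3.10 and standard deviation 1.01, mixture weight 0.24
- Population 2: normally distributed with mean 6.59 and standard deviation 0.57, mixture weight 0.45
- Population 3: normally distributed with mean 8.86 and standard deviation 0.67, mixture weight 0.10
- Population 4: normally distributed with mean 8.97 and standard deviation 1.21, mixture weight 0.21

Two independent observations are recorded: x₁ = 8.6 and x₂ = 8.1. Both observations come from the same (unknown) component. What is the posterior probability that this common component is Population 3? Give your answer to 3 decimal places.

0.507

Posterior ∝ prior × likelihood, so P(k | x) ∝ π_k f_k(x); normalise over all components.
Since both observations come from the same component, the likelihood for component k is f_k(x₁)·f_k(x₂).
  p_1 = [1.43653e-07] × [1.8831e-06] = 2.70513e-13
  p_2 = [0.00139582] × [0.0209473] = 2.92387e-05
  p_3 = [0.552249] × [0.312919] = 0.172809
  p_4 = [0.314645] × [0.254604] = 0.0801098
Prior × likelihood for each component:
  π_1·p_1 = 0.24 × 2.70513e-13 = 6.49231e-14
  π_2·p_2 = 0.45 × 2.92387e-05 = 1.31574e-05
  π_3·p_3 = 0.10 × 0.172809 = 0.0172809
  π_4·p_4 = 0.21 × 0.0801098 = 0.0168231
Sum: 6.49231e-14 + 1.31574e-05 + 0.0172809 + 0.0168231 = 0.0341171
P(Population 3 | x₁,x₂) = 0.0172809 / 0.0341171 ≈ 0.507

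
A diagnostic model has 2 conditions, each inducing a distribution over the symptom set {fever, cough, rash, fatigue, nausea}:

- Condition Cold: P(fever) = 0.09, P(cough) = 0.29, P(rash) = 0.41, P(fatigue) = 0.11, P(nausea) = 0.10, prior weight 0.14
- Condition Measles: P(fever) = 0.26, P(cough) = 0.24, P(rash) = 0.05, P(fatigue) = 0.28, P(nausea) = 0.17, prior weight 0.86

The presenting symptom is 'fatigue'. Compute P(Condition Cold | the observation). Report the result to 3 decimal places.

Posterior ∝ prior × likelihood, so P(k | x) ∝ w_k f_k(x); normalise over all components.
Categorical probabilities:
  L_Cold = P(fatigue | comp) = 0.11
  L_Measles = P(fatigue | comp) = 0.28
Multiply by the mixture weights:
  w_Cold·L_Cold = 0.14 × 0.11 = 0.0154
  w_Measles·L_Measles = 0.86 × 0.28 = 0.2408
Marginal: 0.0154 + 0.2408 = 0.2562
P(Condition Cold | data) ≈ 0.060

0.060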